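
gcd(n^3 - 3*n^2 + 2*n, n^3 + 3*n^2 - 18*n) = n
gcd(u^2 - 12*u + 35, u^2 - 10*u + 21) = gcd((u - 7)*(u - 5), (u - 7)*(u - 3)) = u - 7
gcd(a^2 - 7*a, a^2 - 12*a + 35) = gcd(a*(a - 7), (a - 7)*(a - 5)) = a - 7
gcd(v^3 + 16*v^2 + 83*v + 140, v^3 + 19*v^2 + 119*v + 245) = v^2 + 12*v + 35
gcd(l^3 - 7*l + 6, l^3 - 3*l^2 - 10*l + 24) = l^2 + l - 6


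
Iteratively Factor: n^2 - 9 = (n - 3)*(n + 3)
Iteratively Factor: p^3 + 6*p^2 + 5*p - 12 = (p + 3)*(p^2 + 3*p - 4) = (p + 3)*(p + 4)*(p - 1)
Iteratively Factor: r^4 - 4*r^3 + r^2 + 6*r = (r - 3)*(r^3 - r^2 - 2*r) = r*(r - 3)*(r^2 - r - 2) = r*(r - 3)*(r + 1)*(r - 2)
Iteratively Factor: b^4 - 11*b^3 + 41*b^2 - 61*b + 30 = (b - 1)*(b^3 - 10*b^2 + 31*b - 30) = (b - 5)*(b - 1)*(b^2 - 5*b + 6) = (b - 5)*(b - 3)*(b - 1)*(b - 2)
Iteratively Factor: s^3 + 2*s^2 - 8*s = (s - 2)*(s^2 + 4*s) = (s - 2)*(s + 4)*(s)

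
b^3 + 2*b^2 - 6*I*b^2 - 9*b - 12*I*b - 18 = (b + 2)*(b - 3*I)^2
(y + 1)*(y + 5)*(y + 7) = y^3 + 13*y^2 + 47*y + 35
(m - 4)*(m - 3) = m^2 - 7*m + 12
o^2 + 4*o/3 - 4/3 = (o - 2/3)*(o + 2)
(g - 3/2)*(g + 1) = g^2 - g/2 - 3/2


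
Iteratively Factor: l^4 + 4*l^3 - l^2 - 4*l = (l)*(l^3 + 4*l^2 - l - 4) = l*(l + 4)*(l^2 - 1) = l*(l + 1)*(l + 4)*(l - 1)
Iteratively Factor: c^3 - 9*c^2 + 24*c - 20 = (c - 2)*(c^2 - 7*c + 10) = (c - 5)*(c - 2)*(c - 2)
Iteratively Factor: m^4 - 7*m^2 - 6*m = (m)*(m^3 - 7*m - 6) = m*(m + 2)*(m^2 - 2*m - 3) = m*(m + 1)*(m + 2)*(m - 3)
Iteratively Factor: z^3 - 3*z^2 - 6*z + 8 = (z + 2)*(z^2 - 5*z + 4) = (z - 1)*(z + 2)*(z - 4)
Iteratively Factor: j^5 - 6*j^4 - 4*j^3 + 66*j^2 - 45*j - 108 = (j + 1)*(j^4 - 7*j^3 + 3*j^2 + 63*j - 108) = (j - 3)*(j + 1)*(j^3 - 4*j^2 - 9*j + 36) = (j - 3)*(j + 1)*(j + 3)*(j^2 - 7*j + 12) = (j - 4)*(j - 3)*(j + 1)*(j + 3)*(j - 3)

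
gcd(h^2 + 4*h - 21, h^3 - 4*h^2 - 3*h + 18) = h - 3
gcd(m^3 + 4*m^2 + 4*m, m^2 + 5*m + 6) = m + 2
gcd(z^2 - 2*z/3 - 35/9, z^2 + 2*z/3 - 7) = z - 7/3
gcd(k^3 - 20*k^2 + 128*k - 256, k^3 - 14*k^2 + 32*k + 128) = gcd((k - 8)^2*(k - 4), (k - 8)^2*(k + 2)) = k^2 - 16*k + 64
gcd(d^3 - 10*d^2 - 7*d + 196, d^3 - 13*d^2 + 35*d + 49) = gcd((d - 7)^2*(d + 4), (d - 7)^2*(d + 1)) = d^2 - 14*d + 49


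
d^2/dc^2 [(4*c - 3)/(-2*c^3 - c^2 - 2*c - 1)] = 2*(-4*(4*c - 3)*(3*c^2 + c + 1)^2 + (24*c^2 + 8*c + (4*c - 3)*(6*c + 1) + 8)*(2*c^3 + c^2 + 2*c + 1))/(2*c^3 + c^2 + 2*c + 1)^3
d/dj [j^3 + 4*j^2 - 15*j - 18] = 3*j^2 + 8*j - 15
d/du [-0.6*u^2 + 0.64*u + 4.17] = 0.64 - 1.2*u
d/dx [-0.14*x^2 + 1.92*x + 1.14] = 1.92 - 0.28*x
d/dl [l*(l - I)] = 2*l - I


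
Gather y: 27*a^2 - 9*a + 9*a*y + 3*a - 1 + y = 27*a^2 - 6*a + y*(9*a + 1) - 1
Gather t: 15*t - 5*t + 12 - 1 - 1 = 10*t + 10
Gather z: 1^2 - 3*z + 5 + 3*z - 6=0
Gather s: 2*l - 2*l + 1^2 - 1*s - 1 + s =0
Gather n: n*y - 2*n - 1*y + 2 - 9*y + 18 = n*(y - 2) - 10*y + 20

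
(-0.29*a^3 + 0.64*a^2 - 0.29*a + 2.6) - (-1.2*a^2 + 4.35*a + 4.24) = -0.29*a^3 + 1.84*a^2 - 4.64*a - 1.64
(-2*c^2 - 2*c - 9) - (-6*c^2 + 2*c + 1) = 4*c^2 - 4*c - 10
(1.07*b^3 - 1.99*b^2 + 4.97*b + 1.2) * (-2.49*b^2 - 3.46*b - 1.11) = -2.6643*b^5 + 1.2529*b^4 - 6.6776*b^3 - 17.9753*b^2 - 9.6687*b - 1.332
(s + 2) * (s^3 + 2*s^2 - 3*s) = s^4 + 4*s^3 + s^2 - 6*s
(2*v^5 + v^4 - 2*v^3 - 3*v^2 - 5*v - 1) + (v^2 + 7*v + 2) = 2*v^5 + v^4 - 2*v^3 - 2*v^2 + 2*v + 1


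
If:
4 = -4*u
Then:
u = -1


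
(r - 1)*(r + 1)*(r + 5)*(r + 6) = r^4 + 11*r^3 + 29*r^2 - 11*r - 30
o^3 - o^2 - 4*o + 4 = (o - 2)*(o - 1)*(o + 2)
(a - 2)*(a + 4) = a^2 + 2*a - 8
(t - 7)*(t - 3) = t^2 - 10*t + 21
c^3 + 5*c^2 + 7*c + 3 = (c + 1)^2*(c + 3)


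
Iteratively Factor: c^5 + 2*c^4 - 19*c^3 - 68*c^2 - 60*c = (c)*(c^4 + 2*c^3 - 19*c^2 - 68*c - 60) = c*(c + 2)*(c^3 - 19*c - 30) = c*(c + 2)^2*(c^2 - 2*c - 15) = c*(c - 5)*(c + 2)^2*(c + 3)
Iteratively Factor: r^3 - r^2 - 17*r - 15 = (r + 1)*(r^2 - 2*r - 15) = (r + 1)*(r + 3)*(r - 5)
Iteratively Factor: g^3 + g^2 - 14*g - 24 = (g - 4)*(g^2 + 5*g + 6) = (g - 4)*(g + 2)*(g + 3)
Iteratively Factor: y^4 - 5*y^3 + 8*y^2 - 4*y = (y)*(y^3 - 5*y^2 + 8*y - 4) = y*(y - 2)*(y^2 - 3*y + 2) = y*(y - 2)*(y - 1)*(y - 2)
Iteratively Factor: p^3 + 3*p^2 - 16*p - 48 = (p + 4)*(p^2 - p - 12) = (p - 4)*(p + 4)*(p + 3)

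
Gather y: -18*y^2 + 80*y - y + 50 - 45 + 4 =-18*y^2 + 79*y + 9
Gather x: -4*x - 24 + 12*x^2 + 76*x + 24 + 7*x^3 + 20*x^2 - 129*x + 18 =7*x^3 + 32*x^2 - 57*x + 18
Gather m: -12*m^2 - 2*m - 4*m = -12*m^2 - 6*m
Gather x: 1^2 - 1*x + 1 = 2 - x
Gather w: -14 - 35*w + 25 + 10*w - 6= 5 - 25*w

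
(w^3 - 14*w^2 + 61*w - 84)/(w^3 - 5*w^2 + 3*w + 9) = (w^2 - 11*w + 28)/(w^2 - 2*w - 3)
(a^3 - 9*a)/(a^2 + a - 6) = a*(a - 3)/(a - 2)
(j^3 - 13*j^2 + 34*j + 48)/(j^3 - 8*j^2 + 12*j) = (j^2 - 7*j - 8)/(j*(j - 2))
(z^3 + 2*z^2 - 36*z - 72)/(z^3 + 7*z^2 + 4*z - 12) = (z - 6)/(z - 1)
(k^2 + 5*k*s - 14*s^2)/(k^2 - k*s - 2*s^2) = (k + 7*s)/(k + s)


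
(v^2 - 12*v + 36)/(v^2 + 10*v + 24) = (v^2 - 12*v + 36)/(v^2 + 10*v + 24)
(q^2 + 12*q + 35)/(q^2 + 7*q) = (q + 5)/q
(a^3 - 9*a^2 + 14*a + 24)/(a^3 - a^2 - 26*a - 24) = (a - 4)/(a + 4)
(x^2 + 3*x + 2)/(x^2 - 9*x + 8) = (x^2 + 3*x + 2)/(x^2 - 9*x + 8)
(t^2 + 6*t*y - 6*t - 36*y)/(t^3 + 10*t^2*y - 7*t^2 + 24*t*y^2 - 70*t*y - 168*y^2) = (t - 6)/(t^2 + 4*t*y - 7*t - 28*y)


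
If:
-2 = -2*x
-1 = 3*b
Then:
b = -1/3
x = 1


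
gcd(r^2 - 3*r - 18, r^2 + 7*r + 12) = r + 3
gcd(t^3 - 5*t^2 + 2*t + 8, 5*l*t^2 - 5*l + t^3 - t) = t + 1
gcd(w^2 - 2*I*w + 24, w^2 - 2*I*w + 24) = w^2 - 2*I*w + 24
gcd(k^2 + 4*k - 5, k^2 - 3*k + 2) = k - 1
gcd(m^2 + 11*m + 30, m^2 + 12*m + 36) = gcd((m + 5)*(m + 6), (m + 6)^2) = m + 6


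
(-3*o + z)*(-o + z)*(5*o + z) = 15*o^3 - 17*o^2*z + o*z^2 + z^3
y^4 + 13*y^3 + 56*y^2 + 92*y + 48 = (y + 1)*(y + 2)*(y + 4)*(y + 6)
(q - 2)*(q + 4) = q^2 + 2*q - 8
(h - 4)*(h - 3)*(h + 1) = h^3 - 6*h^2 + 5*h + 12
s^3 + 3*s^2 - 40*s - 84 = (s - 6)*(s + 2)*(s + 7)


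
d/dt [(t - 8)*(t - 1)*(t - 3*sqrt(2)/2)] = 3*t^2 - 18*t - 3*sqrt(2)*t + 8 + 27*sqrt(2)/2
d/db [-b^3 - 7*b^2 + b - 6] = -3*b^2 - 14*b + 1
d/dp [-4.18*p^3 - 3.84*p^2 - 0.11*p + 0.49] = -12.54*p^2 - 7.68*p - 0.11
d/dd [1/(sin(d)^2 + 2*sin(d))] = -2*(sin(d) + 1)*cos(d)/((sin(d) + 2)^2*sin(d)^2)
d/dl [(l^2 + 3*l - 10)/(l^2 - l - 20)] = 2*(-2*l^2 - 10*l - 35)/(l^4 - 2*l^3 - 39*l^2 + 40*l + 400)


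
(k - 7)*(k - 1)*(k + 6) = k^3 - 2*k^2 - 41*k + 42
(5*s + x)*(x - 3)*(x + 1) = 5*s*x^2 - 10*s*x - 15*s + x^3 - 2*x^2 - 3*x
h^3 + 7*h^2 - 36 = (h - 2)*(h + 3)*(h + 6)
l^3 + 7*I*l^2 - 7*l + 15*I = (l - I)*(l + 3*I)*(l + 5*I)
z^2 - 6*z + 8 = (z - 4)*(z - 2)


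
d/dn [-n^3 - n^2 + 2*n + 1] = -3*n^2 - 2*n + 2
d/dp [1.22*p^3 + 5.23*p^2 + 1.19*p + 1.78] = 3.66*p^2 + 10.46*p + 1.19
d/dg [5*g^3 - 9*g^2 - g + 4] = 15*g^2 - 18*g - 1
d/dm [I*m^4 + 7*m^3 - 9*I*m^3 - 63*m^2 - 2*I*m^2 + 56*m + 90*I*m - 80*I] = 4*I*m^3 + m^2*(21 - 27*I) + m*(-126 - 4*I) + 56 + 90*I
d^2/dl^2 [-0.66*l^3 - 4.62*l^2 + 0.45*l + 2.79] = -3.96*l - 9.24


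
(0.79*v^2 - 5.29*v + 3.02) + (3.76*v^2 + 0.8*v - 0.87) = 4.55*v^2 - 4.49*v + 2.15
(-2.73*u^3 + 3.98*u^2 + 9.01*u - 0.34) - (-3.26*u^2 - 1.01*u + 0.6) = -2.73*u^3 + 7.24*u^2 + 10.02*u - 0.94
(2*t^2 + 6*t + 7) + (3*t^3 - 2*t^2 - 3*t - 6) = 3*t^3 + 3*t + 1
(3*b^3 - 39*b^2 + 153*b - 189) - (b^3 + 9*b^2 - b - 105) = 2*b^3 - 48*b^2 + 154*b - 84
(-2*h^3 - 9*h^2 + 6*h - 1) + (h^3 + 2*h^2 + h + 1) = -h^3 - 7*h^2 + 7*h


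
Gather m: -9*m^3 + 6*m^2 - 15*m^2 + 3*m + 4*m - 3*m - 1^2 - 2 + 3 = -9*m^3 - 9*m^2 + 4*m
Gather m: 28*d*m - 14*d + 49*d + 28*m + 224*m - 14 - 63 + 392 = 35*d + m*(28*d + 252) + 315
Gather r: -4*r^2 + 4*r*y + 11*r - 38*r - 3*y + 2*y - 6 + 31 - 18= -4*r^2 + r*(4*y - 27) - y + 7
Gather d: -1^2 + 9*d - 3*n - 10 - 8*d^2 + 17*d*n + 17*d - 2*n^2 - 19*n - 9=-8*d^2 + d*(17*n + 26) - 2*n^2 - 22*n - 20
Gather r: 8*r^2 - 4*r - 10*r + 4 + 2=8*r^2 - 14*r + 6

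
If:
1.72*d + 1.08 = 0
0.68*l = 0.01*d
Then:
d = -0.63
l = -0.01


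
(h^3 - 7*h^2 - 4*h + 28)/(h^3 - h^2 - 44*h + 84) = (h^2 - 5*h - 14)/(h^2 + h - 42)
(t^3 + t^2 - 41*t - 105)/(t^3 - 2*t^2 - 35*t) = (t + 3)/t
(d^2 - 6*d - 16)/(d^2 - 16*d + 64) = (d + 2)/(d - 8)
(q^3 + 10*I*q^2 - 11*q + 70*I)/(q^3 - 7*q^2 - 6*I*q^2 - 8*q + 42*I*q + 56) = (q^2 + 12*I*q - 35)/(q^2 - q*(7 + 4*I) + 28*I)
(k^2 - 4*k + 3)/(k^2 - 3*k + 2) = (k - 3)/(k - 2)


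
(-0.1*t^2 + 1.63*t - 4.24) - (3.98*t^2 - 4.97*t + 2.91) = -4.08*t^2 + 6.6*t - 7.15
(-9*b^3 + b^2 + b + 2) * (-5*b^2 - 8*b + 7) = 45*b^5 + 67*b^4 - 76*b^3 - 11*b^2 - 9*b + 14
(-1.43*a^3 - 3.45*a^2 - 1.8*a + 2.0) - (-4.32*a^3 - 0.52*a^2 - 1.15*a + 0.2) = 2.89*a^3 - 2.93*a^2 - 0.65*a + 1.8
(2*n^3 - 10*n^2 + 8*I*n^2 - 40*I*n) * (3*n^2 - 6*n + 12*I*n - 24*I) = 6*n^5 - 42*n^4 + 48*I*n^4 - 36*n^3 - 336*I*n^3 + 672*n^2 + 480*I*n^2 - 960*n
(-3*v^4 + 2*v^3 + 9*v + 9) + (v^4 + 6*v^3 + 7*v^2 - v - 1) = -2*v^4 + 8*v^3 + 7*v^2 + 8*v + 8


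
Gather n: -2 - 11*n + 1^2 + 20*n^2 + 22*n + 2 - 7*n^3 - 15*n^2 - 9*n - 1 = -7*n^3 + 5*n^2 + 2*n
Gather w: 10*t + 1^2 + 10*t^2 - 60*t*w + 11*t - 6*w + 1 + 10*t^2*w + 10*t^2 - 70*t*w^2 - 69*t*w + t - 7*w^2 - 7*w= 20*t^2 + 22*t + w^2*(-70*t - 7) + w*(10*t^2 - 129*t - 13) + 2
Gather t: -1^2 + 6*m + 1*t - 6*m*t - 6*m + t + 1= t*(2 - 6*m)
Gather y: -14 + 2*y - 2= 2*y - 16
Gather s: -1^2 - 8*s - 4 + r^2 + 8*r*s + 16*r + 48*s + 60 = r^2 + 16*r + s*(8*r + 40) + 55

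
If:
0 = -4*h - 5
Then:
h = -5/4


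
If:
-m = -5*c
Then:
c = m/5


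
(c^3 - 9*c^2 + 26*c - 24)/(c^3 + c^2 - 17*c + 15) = (c^2 - 6*c + 8)/(c^2 + 4*c - 5)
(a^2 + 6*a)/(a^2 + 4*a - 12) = a/(a - 2)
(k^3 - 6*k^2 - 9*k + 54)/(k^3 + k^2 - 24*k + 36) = (k^2 - 3*k - 18)/(k^2 + 4*k - 12)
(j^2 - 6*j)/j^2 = (j - 6)/j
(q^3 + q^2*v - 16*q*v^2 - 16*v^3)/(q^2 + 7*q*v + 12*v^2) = (q^2 - 3*q*v - 4*v^2)/(q + 3*v)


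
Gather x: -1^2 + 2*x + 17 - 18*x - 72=-16*x - 56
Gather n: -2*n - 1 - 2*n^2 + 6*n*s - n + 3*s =-2*n^2 + n*(6*s - 3) + 3*s - 1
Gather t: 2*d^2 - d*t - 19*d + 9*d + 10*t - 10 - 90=2*d^2 - 10*d + t*(10 - d) - 100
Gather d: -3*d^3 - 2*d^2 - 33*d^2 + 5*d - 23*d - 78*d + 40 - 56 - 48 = -3*d^3 - 35*d^2 - 96*d - 64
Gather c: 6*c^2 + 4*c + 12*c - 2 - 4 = 6*c^2 + 16*c - 6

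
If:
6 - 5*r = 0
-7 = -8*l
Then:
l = 7/8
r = 6/5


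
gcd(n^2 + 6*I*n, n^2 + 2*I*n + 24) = n + 6*I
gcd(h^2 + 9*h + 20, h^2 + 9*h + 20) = h^2 + 9*h + 20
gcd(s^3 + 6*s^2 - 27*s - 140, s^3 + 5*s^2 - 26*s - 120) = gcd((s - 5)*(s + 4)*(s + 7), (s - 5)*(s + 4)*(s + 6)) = s^2 - s - 20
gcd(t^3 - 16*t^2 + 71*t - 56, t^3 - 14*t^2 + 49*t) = t - 7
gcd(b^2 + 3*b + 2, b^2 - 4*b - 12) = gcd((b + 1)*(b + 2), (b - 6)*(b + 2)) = b + 2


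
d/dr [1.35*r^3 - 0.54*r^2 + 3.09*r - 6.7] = 4.05*r^2 - 1.08*r + 3.09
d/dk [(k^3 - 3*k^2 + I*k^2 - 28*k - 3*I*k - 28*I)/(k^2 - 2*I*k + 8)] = (k^4 - 4*I*k^3 + k^2*(54 + 9*I) + k*(-48 + 72*I) - 168 - 24*I)/(k^4 - 4*I*k^3 + 12*k^2 - 32*I*k + 64)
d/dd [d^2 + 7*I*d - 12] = 2*d + 7*I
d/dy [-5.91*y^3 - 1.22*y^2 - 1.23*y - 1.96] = -17.73*y^2 - 2.44*y - 1.23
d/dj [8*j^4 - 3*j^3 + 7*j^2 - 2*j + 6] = 32*j^3 - 9*j^2 + 14*j - 2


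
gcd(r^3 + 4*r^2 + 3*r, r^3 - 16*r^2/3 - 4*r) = r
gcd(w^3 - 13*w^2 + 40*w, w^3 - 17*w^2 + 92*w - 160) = w^2 - 13*w + 40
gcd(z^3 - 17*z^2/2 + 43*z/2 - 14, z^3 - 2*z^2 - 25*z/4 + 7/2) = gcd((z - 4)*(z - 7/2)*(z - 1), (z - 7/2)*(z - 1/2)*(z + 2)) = z - 7/2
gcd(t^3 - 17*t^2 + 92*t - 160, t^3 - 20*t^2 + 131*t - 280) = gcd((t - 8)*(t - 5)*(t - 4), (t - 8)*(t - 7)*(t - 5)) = t^2 - 13*t + 40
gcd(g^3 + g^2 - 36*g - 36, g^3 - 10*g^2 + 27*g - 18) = g - 6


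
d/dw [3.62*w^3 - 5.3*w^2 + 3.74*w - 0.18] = 10.86*w^2 - 10.6*w + 3.74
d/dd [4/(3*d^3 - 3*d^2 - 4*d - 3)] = 4*(-9*d^2 + 6*d + 4)/(-3*d^3 + 3*d^2 + 4*d + 3)^2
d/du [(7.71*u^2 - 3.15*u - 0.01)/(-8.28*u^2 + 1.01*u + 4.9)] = (-18.2949*u^2 + 75.3924*u - 15.4249)/(68.5584*u^4 - 16.7256*u^3 - 80.1239*u^2 + 9.898*u + 24.01)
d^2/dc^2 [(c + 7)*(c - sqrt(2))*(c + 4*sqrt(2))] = 6*c + 6*sqrt(2) + 14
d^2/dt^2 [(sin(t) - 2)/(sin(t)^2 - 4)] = (2*sin(t) + cos(t)^2 + 1)/(sin(t) + 2)^3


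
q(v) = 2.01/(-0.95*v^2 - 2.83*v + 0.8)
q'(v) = 2.01*(1.9*v + 2.83)/(-0.95*v^2 - 2.83*v + 0.8)^2 = (3.819*v + 5.6883)/(0.95*v^2 + 2.83*v - 0.8)^2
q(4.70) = -0.06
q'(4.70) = 0.02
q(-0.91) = 0.78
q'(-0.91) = 0.33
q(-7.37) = -0.07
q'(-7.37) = -0.03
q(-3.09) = 4.24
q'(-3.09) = -27.20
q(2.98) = -0.13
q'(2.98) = 0.07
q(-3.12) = 5.26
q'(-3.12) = -42.69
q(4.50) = -0.06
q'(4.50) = 0.02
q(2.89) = -0.13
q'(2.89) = 0.07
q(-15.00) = -0.01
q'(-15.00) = -0.00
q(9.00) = -0.02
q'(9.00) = 0.00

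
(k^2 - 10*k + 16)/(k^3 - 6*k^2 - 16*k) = (k - 2)/(k*(k + 2))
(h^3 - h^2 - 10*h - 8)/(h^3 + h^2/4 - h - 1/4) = 4*(h^2 - 2*h - 8)/(4*h^2 - 3*h - 1)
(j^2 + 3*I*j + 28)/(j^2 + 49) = (j - 4*I)/(j - 7*I)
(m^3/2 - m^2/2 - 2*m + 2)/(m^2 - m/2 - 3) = (m^2 + m - 2)/(2*m + 3)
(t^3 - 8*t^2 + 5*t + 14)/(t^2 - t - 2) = t - 7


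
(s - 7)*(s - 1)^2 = s^3 - 9*s^2 + 15*s - 7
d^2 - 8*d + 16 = (d - 4)^2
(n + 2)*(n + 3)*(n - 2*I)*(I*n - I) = I*n^4 + 2*n^3 + 4*I*n^3 + 8*n^2 + I*n^2 + 2*n - 6*I*n - 12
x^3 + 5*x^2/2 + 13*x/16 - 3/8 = (x - 1/4)*(x + 3/4)*(x + 2)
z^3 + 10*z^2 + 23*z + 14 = (z + 1)*(z + 2)*(z + 7)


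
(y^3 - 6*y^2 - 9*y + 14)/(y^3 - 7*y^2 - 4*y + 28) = (y - 1)/(y - 2)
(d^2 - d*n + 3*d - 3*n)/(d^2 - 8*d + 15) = (d^2 - d*n + 3*d - 3*n)/(d^2 - 8*d + 15)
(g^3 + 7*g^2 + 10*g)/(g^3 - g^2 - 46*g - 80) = g/(g - 8)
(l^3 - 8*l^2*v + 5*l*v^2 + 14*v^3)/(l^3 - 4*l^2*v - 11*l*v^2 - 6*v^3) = (-l^2 + 9*l*v - 14*v^2)/(-l^2 + 5*l*v + 6*v^2)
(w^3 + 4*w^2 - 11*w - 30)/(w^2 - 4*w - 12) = (w^2 + 2*w - 15)/(w - 6)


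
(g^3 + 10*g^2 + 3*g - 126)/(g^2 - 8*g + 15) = (g^2 + 13*g + 42)/(g - 5)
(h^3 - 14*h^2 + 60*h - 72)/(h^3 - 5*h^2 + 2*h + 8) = (h^2 - 12*h + 36)/(h^2 - 3*h - 4)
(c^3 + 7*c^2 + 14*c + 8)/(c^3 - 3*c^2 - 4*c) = (c^2 + 6*c + 8)/(c*(c - 4))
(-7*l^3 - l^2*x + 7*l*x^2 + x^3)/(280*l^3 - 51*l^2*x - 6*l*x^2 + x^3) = (-l^2 + x^2)/(40*l^2 - 13*l*x + x^2)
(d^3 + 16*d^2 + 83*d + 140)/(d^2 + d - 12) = (d^2 + 12*d + 35)/(d - 3)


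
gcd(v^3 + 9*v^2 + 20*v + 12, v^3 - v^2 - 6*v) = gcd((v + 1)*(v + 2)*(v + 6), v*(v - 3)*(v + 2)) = v + 2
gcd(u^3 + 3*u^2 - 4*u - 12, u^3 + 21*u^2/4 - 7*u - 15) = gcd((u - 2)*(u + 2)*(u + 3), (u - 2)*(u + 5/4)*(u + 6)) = u - 2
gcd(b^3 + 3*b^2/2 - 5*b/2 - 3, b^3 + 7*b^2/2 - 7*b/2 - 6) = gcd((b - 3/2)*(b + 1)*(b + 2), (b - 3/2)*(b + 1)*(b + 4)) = b^2 - b/2 - 3/2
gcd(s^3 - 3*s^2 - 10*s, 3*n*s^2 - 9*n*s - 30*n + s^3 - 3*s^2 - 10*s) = s^2 - 3*s - 10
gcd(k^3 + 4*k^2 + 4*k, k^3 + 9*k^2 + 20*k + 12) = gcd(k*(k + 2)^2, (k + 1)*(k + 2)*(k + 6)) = k + 2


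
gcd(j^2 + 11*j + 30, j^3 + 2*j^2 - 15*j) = j + 5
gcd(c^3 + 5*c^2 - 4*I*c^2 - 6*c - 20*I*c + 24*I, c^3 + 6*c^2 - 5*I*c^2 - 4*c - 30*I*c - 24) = c^2 + c*(6 - 4*I) - 24*I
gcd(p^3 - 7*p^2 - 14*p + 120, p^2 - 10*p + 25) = p - 5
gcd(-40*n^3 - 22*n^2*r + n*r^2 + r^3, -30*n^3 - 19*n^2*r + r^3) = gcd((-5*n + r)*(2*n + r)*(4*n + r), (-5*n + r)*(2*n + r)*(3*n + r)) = -10*n^2 - 3*n*r + r^2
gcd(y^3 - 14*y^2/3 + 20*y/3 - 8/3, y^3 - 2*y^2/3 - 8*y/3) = y - 2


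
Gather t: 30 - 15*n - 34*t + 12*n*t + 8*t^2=-15*n + 8*t^2 + t*(12*n - 34) + 30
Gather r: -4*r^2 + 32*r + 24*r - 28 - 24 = -4*r^2 + 56*r - 52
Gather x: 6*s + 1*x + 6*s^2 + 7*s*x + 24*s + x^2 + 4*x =6*s^2 + 30*s + x^2 + x*(7*s + 5)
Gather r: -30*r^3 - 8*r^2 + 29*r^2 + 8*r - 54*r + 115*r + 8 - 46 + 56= -30*r^3 + 21*r^2 + 69*r + 18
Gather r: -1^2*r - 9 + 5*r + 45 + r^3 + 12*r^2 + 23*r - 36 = r^3 + 12*r^2 + 27*r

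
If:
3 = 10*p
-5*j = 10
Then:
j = -2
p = 3/10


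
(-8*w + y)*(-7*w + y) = 56*w^2 - 15*w*y + y^2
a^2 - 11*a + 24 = (a - 8)*(a - 3)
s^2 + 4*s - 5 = (s - 1)*(s + 5)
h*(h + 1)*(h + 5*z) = h^3 + 5*h^2*z + h^2 + 5*h*z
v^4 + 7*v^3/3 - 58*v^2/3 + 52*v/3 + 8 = (v - 2)^2*(v + 1/3)*(v + 6)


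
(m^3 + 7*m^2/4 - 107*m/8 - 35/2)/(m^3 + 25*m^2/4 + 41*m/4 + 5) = (m - 7/2)/(m + 1)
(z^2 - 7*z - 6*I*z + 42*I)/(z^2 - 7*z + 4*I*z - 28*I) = (z - 6*I)/(z + 4*I)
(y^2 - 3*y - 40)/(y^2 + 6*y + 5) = (y - 8)/(y + 1)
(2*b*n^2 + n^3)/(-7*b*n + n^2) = n*(-2*b - n)/(7*b - n)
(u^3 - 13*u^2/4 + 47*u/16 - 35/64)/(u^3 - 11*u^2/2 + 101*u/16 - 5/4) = (u - 7/4)/(u - 4)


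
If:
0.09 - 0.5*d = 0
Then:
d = 0.18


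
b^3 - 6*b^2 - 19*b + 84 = (b - 7)*(b - 3)*(b + 4)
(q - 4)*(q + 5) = q^2 + q - 20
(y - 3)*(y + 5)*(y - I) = y^3 + 2*y^2 - I*y^2 - 15*y - 2*I*y + 15*I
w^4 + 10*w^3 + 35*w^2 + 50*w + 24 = (w + 1)*(w + 2)*(w + 3)*(w + 4)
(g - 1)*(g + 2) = g^2 + g - 2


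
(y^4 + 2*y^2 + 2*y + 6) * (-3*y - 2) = -3*y^5 - 2*y^4 - 6*y^3 - 10*y^2 - 22*y - 12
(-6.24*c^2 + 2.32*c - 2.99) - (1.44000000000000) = -6.24*c^2 + 2.32*c - 4.43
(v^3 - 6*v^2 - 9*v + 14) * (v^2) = v^5 - 6*v^4 - 9*v^3 + 14*v^2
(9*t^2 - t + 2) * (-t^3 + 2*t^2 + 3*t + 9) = -9*t^5 + 19*t^4 + 23*t^3 + 82*t^2 - 3*t + 18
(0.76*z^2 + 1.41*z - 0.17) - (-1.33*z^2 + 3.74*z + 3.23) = 2.09*z^2 - 2.33*z - 3.4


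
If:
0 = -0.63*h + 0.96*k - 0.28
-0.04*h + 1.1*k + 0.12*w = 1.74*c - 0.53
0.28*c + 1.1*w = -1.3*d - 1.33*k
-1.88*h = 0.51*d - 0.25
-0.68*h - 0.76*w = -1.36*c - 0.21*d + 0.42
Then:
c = 0.62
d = -0.71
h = 0.33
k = 0.51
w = 0.07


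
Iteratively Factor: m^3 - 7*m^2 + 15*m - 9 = (m - 1)*(m^2 - 6*m + 9) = (m - 3)*(m - 1)*(m - 3)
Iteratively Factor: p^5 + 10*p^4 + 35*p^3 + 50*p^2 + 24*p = (p + 2)*(p^4 + 8*p^3 + 19*p^2 + 12*p) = (p + 2)*(p + 3)*(p^3 + 5*p^2 + 4*p) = (p + 1)*(p + 2)*(p + 3)*(p^2 + 4*p) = p*(p + 1)*(p + 2)*(p + 3)*(p + 4)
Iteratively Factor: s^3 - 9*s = (s - 3)*(s^2 + 3*s) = (s - 3)*(s + 3)*(s)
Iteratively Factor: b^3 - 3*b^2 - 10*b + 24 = (b + 3)*(b^2 - 6*b + 8) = (b - 2)*(b + 3)*(b - 4)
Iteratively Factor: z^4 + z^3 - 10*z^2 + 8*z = (z - 1)*(z^3 + 2*z^2 - 8*z) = (z - 2)*(z - 1)*(z^2 + 4*z) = (z - 2)*(z - 1)*(z + 4)*(z)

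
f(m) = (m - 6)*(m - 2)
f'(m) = 2*m - 8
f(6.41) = 1.81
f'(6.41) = 4.82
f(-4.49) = 68.08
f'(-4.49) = -16.98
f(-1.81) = 29.76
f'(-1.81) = -11.62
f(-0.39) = 15.27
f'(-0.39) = -8.78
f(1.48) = 2.35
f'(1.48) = -5.04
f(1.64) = 1.57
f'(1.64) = -4.72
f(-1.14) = 22.42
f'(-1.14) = -10.28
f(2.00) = 0.00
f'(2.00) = -4.00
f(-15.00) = 357.00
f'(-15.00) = -38.00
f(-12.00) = 252.00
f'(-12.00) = -32.00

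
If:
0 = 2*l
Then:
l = 0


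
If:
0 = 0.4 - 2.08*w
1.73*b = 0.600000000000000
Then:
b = 0.35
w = 0.19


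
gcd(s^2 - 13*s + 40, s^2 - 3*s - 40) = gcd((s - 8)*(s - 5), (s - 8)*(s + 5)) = s - 8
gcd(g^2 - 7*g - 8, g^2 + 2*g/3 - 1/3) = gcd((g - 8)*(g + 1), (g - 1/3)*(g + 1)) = g + 1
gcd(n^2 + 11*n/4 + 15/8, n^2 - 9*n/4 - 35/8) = n + 5/4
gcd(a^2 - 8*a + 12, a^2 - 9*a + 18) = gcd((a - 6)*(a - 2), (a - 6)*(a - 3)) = a - 6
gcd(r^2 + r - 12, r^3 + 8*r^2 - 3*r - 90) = r - 3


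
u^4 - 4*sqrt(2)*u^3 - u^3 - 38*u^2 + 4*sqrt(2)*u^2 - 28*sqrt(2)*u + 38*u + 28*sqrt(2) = (u - 1)*(u - 7*sqrt(2))*(u + sqrt(2))*(u + 2*sqrt(2))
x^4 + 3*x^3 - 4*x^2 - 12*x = x*(x - 2)*(x + 2)*(x + 3)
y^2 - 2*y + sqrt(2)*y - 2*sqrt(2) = (y - 2)*(y + sqrt(2))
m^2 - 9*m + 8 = (m - 8)*(m - 1)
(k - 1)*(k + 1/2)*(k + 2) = k^3 + 3*k^2/2 - 3*k/2 - 1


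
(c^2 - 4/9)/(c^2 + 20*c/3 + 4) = (c - 2/3)/(c + 6)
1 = 1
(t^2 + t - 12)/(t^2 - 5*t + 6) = (t + 4)/(t - 2)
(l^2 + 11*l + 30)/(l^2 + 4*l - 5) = (l + 6)/(l - 1)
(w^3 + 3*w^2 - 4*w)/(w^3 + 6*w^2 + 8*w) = (w - 1)/(w + 2)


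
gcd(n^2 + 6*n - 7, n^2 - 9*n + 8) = n - 1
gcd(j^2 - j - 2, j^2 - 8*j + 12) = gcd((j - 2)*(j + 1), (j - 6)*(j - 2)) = j - 2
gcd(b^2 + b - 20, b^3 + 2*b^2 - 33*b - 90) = b + 5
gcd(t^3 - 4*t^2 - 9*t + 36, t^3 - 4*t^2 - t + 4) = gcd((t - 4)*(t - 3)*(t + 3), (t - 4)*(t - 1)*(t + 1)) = t - 4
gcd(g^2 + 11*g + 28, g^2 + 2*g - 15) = 1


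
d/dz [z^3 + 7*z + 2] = 3*z^2 + 7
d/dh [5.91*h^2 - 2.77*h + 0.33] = 11.82*h - 2.77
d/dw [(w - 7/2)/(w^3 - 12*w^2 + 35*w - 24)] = (-4*w^3 + 45*w^2 - 168*w + 197)/(2*(w^6 - 24*w^5 + 214*w^4 - 888*w^3 + 1801*w^2 - 1680*w + 576))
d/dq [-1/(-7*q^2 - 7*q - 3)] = 7*(-2*q - 1)/(7*q^2 + 7*q + 3)^2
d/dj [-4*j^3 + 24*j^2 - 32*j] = -12*j^2 + 48*j - 32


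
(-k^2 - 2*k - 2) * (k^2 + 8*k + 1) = -k^4 - 10*k^3 - 19*k^2 - 18*k - 2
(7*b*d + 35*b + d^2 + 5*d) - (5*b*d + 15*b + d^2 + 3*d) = 2*b*d + 20*b + 2*d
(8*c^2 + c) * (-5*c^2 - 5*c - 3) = -40*c^4 - 45*c^3 - 29*c^2 - 3*c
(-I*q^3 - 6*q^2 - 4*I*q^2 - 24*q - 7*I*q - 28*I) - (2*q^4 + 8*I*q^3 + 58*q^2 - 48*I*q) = -2*q^4 - 9*I*q^3 - 64*q^2 - 4*I*q^2 - 24*q + 41*I*q - 28*I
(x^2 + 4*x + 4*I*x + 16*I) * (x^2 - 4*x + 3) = x^4 + 4*I*x^3 - 13*x^2 + 12*x - 52*I*x + 48*I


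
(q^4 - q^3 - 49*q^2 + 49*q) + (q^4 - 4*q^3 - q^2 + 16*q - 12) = 2*q^4 - 5*q^3 - 50*q^2 + 65*q - 12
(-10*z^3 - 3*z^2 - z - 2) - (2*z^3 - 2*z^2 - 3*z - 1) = -12*z^3 - z^2 + 2*z - 1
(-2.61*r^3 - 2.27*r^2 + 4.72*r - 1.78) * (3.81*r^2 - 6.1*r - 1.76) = -9.9441*r^5 + 7.2723*r^4 + 36.4238*r^3 - 31.5786*r^2 + 2.5508*r + 3.1328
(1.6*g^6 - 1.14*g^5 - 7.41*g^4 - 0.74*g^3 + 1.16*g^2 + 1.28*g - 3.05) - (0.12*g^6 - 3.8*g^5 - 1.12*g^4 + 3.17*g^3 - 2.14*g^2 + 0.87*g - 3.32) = 1.48*g^6 + 2.66*g^5 - 6.29*g^4 - 3.91*g^3 + 3.3*g^2 + 0.41*g + 0.27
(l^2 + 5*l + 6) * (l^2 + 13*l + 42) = l^4 + 18*l^3 + 113*l^2 + 288*l + 252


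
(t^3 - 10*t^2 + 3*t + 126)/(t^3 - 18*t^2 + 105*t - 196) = (t^2 - 3*t - 18)/(t^2 - 11*t + 28)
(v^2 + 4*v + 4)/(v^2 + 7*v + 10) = (v + 2)/(v + 5)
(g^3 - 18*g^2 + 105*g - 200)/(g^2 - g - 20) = (g^2 - 13*g + 40)/(g + 4)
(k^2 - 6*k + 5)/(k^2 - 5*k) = (k - 1)/k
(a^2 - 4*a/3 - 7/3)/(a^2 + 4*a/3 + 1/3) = (3*a - 7)/(3*a + 1)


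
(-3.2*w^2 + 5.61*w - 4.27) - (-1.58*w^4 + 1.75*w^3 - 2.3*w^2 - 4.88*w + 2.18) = 1.58*w^4 - 1.75*w^3 - 0.9*w^2 + 10.49*w - 6.45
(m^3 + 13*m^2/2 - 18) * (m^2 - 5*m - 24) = m^5 + 3*m^4/2 - 113*m^3/2 - 174*m^2 + 90*m + 432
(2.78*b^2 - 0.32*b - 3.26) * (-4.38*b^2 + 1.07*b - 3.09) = -12.1764*b^4 + 4.3762*b^3 + 5.3462*b^2 - 2.4994*b + 10.0734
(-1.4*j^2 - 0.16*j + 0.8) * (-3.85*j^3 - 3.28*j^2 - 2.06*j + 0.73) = 5.39*j^5 + 5.208*j^4 + 0.3288*j^3 - 3.3164*j^2 - 1.7648*j + 0.584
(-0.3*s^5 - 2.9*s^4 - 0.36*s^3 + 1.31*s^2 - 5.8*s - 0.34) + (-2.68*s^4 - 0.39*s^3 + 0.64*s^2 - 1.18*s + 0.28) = -0.3*s^5 - 5.58*s^4 - 0.75*s^3 + 1.95*s^2 - 6.98*s - 0.06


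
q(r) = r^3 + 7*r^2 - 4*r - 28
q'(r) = 3*r^2 + 14*r - 4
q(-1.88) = -2.38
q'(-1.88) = -19.72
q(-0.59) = -23.41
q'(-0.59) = -11.22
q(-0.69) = -22.24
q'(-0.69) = -12.23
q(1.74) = -8.50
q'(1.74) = 29.44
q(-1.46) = -10.35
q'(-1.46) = -18.05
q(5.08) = 263.42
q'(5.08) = 144.54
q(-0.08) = -27.64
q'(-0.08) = -5.10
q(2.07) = 2.58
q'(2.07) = 37.83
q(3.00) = 50.00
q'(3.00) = 65.00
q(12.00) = 2660.00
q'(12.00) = 596.00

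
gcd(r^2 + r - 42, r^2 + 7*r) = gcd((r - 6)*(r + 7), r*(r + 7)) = r + 7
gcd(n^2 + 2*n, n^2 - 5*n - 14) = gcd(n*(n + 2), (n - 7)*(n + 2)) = n + 2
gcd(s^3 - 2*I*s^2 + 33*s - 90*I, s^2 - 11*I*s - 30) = s - 5*I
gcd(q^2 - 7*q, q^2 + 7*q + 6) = 1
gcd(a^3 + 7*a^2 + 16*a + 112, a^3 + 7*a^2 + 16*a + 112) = a^3 + 7*a^2 + 16*a + 112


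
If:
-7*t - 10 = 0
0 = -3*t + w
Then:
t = -10/7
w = -30/7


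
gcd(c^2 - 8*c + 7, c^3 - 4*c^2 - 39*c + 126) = c - 7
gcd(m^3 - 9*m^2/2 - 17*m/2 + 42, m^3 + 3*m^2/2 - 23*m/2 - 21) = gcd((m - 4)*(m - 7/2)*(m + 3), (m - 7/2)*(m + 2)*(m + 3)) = m^2 - m/2 - 21/2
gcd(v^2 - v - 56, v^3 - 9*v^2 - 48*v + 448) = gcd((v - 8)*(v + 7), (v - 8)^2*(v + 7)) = v^2 - v - 56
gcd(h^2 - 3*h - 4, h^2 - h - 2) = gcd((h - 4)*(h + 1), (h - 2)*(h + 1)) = h + 1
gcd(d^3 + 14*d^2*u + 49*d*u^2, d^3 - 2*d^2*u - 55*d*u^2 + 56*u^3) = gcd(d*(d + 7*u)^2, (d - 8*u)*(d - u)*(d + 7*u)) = d + 7*u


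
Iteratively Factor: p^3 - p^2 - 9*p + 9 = (p + 3)*(p^2 - 4*p + 3) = (p - 3)*(p + 3)*(p - 1)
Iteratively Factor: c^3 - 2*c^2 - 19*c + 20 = (c - 1)*(c^2 - c - 20) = (c - 1)*(c + 4)*(c - 5)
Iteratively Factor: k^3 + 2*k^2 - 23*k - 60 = (k - 5)*(k^2 + 7*k + 12) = (k - 5)*(k + 4)*(k + 3)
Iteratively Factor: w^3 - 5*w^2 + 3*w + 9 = (w - 3)*(w^2 - 2*w - 3) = (w - 3)^2*(w + 1)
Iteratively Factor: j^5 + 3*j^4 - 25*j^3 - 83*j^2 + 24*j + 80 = (j + 1)*(j^4 + 2*j^3 - 27*j^2 - 56*j + 80) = (j + 1)*(j + 4)*(j^3 - 2*j^2 - 19*j + 20) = (j - 1)*(j + 1)*(j + 4)*(j^2 - j - 20) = (j - 5)*(j - 1)*(j + 1)*(j + 4)*(j + 4)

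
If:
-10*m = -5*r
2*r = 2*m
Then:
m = 0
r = 0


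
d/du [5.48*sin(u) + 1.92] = 5.48*cos(u)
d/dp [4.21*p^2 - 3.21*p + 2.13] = 8.42*p - 3.21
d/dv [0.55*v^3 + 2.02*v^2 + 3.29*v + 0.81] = 1.65*v^2 + 4.04*v + 3.29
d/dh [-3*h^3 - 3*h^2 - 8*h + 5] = -9*h^2 - 6*h - 8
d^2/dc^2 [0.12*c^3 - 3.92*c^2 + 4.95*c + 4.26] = 0.72*c - 7.84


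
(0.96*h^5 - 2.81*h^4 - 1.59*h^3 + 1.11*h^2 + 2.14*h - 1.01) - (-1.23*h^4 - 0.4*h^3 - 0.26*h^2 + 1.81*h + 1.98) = 0.96*h^5 - 1.58*h^4 - 1.19*h^3 + 1.37*h^2 + 0.33*h - 2.99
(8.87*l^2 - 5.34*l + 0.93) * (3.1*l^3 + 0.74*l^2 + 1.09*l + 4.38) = 27.497*l^5 - 9.9902*l^4 + 8.5997*l^3 + 33.7182*l^2 - 22.3755*l + 4.0734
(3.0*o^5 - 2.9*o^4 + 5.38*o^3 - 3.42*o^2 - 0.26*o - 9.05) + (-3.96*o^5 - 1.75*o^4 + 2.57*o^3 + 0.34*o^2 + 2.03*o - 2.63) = -0.96*o^5 - 4.65*o^4 + 7.95*o^3 - 3.08*o^2 + 1.77*o - 11.68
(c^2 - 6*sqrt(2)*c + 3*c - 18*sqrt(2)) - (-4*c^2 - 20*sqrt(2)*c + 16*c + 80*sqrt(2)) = 5*c^2 - 13*c + 14*sqrt(2)*c - 98*sqrt(2)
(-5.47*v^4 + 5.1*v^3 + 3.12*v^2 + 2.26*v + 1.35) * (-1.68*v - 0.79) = 9.1896*v^5 - 4.2467*v^4 - 9.2706*v^3 - 6.2616*v^2 - 4.0534*v - 1.0665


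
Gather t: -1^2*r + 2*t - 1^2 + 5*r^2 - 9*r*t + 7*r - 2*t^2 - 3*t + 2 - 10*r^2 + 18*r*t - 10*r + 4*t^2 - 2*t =-5*r^2 - 4*r + 2*t^2 + t*(9*r - 3) + 1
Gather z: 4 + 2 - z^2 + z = -z^2 + z + 6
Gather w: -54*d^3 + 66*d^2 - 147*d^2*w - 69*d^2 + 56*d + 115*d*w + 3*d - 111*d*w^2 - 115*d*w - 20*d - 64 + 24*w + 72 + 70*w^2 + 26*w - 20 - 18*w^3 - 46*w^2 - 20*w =-54*d^3 - 3*d^2 + 39*d - 18*w^3 + w^2*(24 - 111*d) + w*(30 - 147*d^2) - 12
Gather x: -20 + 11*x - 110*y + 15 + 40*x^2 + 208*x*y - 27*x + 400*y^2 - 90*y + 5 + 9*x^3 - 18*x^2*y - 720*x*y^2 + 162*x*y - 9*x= 9*x^3 + x^2*(40 - 18*y) + x*(-720*y^2 + 370*y - 25) + 400*y^2 - 200*y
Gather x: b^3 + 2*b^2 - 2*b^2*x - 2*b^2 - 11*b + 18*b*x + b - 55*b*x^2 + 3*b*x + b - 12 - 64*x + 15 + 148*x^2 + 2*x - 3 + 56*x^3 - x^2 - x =b^3 - 9*b + 56*x^3 + x^2*(147 - 55*b) + x*(-2*b^2 + 21*b - 63)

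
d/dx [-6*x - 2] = -6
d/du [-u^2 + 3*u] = 3 - 2*u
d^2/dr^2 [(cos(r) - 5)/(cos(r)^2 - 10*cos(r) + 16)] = (10*(1 - cos(r)^2)^2 - cos(r)^5 - 52*cos(r)^3 + 10*cos(r)^2 + 748*cos(r) - 530)/(cos(r)^2 - 10*cos(r) + 16)^3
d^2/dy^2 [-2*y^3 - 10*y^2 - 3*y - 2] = -12*y - 20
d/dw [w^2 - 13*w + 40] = 2*w - 13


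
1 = 1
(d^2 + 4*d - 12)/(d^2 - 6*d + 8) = (d + 6)/(d - 4)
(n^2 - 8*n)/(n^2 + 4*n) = (n - 8)/(n + 4)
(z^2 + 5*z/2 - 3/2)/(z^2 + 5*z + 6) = (z - 1/2)/(z + 2)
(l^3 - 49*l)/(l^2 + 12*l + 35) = l*(l - 7)/(l + 5)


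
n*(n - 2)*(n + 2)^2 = n^4 + 2*n^3 - 4*n^2 - 8*n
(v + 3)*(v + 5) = v^2 + 8*v + 15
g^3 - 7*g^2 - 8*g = g*(g - 8)*(g + 1)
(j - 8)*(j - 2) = j^2 - 10*j + 16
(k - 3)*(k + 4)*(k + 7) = k^3 + 8*k^2 - 5*k - 84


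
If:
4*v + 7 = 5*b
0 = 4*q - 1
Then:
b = 4*v/5 + 7/5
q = 1/4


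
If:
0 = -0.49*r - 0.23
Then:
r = -0.47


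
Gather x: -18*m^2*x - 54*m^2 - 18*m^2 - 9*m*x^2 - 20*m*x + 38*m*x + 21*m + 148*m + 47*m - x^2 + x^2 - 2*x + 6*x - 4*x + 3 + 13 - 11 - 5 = -72*m^2 - 9*m*x^2 + 216*m + x*(-18*m^2 + 18*m)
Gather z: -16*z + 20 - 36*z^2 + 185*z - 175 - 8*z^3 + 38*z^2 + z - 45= -8*z^3 + 2*z^2 + 170*z - 200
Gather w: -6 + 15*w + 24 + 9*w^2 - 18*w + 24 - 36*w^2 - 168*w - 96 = -27*w^2 - 171*w - 54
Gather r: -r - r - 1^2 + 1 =-2*r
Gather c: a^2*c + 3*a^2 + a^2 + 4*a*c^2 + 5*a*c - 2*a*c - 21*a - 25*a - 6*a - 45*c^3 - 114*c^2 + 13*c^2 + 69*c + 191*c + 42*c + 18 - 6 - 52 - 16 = 4*a^2 - 52*a - 45*c^3 + c^2*(4*a - 101) + c*(a^2 + 3*a + 302) - 56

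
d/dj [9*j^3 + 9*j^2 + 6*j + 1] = 27*j^2 + 18*j + 6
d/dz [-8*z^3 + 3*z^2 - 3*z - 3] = -24*z^2 + 6*z - 3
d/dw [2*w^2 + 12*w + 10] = 4*w + 12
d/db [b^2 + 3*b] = 2*b + 3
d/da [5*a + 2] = 5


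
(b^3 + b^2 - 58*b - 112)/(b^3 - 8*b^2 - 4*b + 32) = (b + 7)/(b - 2)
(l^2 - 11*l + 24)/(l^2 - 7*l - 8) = (l - 3)/(l + 1)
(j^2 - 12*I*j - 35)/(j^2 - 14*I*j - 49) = (j - 5*I)/(j - 7*I)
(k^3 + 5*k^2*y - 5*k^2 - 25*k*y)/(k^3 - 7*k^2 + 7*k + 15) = k*(k + 5*y)/(k^2 - 2*k - 3)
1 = 1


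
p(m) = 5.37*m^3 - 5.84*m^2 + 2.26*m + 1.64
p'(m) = 16.11*m^2 - 11.68*m + 2.26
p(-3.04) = -210.07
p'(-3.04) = 186.65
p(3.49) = 166.67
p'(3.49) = 157.72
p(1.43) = 8.63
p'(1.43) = 18.50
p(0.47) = 1.97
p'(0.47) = 0.33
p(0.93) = 3.01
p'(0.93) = 5.33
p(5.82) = 875.61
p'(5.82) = 479.97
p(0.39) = 1.95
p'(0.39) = 0.16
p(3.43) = 157.38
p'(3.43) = 151.73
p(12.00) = 8467.16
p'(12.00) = 2181.94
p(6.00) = 964.88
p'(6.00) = 512.14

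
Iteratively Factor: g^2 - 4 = (g + 2)*(g - 2)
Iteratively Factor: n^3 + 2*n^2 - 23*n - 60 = (n - 5)*(n^2 + 7*n + 12) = (n - 5)*(n + 3)*(n + 4)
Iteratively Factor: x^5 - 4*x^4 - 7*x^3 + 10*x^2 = (x)*(x^4 - 4*x^3 - 7*x^2 + 10*x) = x*(x + 2)*(x^3 - 6*x^2 + 5*x) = x*(x - 1)*(x + 2)*(x^2 - 5*x) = x^2*(x - 1)*(x + 2)*(x - 5)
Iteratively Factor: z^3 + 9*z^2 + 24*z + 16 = (z + 4)*(z^2 + 5*z + 4) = (z + 1)*(z + 4)*(z + 4)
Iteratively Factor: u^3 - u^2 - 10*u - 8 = (u + 1)*(u^2 - 2*u - 8) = (u + 1)*(u + 2)*(u - 4)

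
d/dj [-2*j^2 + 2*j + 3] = 2 - 4*j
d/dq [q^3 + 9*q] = 3*q^2 + 9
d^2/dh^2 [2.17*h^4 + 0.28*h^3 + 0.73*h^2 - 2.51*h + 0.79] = 26.04*h^2 + 1.68*h + 1.46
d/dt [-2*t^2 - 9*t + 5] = -4*t - 9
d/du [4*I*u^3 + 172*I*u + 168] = I*(12*u^2 + 172)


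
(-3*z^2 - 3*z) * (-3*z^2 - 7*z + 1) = 9*z^4 + 30*z^3 + 18*z^2 - 3*z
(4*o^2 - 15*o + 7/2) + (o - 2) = 4*o^2 - 14*o + 3/2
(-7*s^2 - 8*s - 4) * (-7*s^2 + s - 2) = 49*s^4 + 49*s^3 + 34*s^2 + 12*s + 8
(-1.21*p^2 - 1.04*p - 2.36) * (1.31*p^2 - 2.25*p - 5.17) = -1.5851*p^4 + 1.3601*p^3 + 5.5041*p^2 + 10.6868*p + 12.2012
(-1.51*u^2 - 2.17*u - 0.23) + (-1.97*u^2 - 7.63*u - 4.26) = -3.48*u^2 - 9.8*u - 4.49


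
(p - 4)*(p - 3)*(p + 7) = p^3 - 37*p + 84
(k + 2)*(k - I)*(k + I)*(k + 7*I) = k^4 + 2*k^3 + 7*I*k^3 + k^2 + 14*I*k^2 + 2*k + 7*I*k + 14*I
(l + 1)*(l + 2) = l^2 + 3*l + 2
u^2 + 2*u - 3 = (u - 1)*(u + 3)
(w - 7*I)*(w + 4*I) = w^2 - 3*I*w + 28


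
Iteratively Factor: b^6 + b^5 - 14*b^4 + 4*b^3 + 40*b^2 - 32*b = (b + 2)*(b^5 - b^4 - 12*b^3 + 28*b^2 - 16*b) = (b - 2)*(b + 2)*(b^4 + b^3 - 10*b^2 + 8*b) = b*(b - 2)*(b + 2)*(b^3 + b^2 - 10*b + 8) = b*(b - 2)*(b - 1)*(b + 2)*(b^2 + 2*b - 8) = b*(b - 2)^2*(b - 1)*(b + 2)*(b + 4)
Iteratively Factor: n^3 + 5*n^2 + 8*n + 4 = (n + 1)*(n^2 + 4*n + 4) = (n + 1)*(n + 2)*(n + 2)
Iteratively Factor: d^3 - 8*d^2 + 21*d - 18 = (d - 2)*(d^2 - 6*d + 9) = (d - 3)*(d - 2)*(d - 3)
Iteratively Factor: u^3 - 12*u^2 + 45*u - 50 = (u - 2)*(u^2 - 10*u + 25) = (u - 5)*(u - 2)*(u - 5)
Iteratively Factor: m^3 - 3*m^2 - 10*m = (m)*(m^2 - 3*m - 10) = m*(m + 2)*(m - 5)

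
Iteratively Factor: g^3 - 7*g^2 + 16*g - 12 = (g - 3)*(g^2 - 4*g + 4) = (g - 3)*(g - 2)*(g - 2)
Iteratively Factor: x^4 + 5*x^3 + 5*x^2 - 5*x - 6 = (x + 3)*(x^3 + 2*x^2 - x - 2) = (x + 2)*(x + 3)*(x^2 - 1) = (x + 1)*(x + 2)*(x + 3)*(x - 1)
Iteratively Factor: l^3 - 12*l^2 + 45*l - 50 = (l - 5)*(l^2 - 7*l + 10) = (l - 5)*(l - 2)*(l - 5)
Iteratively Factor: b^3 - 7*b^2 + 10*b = (b)*(b^2 - 7*b + 10) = b*(b - 5)*(b - 2)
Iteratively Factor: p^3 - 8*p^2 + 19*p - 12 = (p - 3)*(p^2 - 5*p + 4) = (p - 3)*(p - 1)*(p - 4)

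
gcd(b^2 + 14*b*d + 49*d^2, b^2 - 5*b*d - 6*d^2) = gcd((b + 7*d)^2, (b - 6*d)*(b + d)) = 1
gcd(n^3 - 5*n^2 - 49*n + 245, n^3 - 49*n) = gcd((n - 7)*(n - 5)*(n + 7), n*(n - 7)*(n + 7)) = n^2 - 49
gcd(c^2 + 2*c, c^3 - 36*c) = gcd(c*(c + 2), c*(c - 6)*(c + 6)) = c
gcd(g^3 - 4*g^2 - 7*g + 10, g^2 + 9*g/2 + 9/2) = 1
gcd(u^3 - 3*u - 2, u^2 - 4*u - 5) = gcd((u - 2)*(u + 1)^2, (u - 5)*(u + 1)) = u + 1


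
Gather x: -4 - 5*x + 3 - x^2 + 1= -x^2 - 5*x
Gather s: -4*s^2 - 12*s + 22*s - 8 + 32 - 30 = -4*s^2 + 10*s - 6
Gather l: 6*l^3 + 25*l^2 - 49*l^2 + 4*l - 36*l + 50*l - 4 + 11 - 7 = 6*l^3 - 24*l^2 + 18*l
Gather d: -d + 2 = 2 - d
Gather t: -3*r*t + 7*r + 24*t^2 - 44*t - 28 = 7*r + 24*t^2 + t*(-3*r - 44) - 28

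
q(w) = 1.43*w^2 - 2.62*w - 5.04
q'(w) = 2.86*w - 2.62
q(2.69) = -1.74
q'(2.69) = 5.07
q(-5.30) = 49.01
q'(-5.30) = -17.78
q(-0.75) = -2.27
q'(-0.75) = -4.76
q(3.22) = 1.35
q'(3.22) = 6.59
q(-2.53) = 10.74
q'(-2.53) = -9.86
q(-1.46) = 1.83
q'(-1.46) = -6.80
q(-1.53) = 2.32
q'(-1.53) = -7.00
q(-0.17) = -4.55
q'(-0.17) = -3.11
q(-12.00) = 232.32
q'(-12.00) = -36.94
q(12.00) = 169.44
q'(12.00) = 31.70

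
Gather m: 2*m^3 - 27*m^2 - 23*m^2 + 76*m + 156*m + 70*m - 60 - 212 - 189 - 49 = 2*m^3 - 50*m^2 + 302*m - 510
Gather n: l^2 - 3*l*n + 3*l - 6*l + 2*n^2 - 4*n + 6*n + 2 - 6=l^2 - 3*l + 2*n^2 + n*(2 - 3*l) - 4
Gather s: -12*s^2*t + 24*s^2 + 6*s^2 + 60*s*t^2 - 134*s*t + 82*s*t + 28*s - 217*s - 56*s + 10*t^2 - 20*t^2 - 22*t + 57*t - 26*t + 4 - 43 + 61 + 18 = s^2*(30 - 12*t) + s*(60*t^2 - 52*t - 245) - 10*t^2 + 9*t + 40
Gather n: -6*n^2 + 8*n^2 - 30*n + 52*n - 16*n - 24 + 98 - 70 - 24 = 2*n^2 + 6*n - 20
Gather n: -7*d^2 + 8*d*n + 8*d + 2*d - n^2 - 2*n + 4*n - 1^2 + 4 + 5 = -7*d^2 + 10*d - n^2 + n*(8*d + 2) + 8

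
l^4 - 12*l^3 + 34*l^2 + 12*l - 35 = (l - 7)*(l - 5)*(l - 1)*(l + 1)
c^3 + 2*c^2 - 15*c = c*(c - 3)*(c + 5)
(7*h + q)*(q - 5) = 7*h*q - 35*h + q^2 - 5*q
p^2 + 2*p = p*(p + 2)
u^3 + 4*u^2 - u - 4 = (u - 1)*(u + 1)*(u + 4)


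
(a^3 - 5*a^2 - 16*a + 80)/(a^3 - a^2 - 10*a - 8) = (a^2 - a - 20)/(a^2 + 3*a + 2)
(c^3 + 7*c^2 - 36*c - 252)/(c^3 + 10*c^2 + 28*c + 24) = (c^2 + c - 42)/(c^2 + 4*c + 4)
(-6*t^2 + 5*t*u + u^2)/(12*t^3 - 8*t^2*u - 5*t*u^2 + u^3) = (-6*t - u)/(12*t^2 + 4*t*u - u^2)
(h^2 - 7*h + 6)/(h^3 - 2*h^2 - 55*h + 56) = (h - 6)/(h^2 - h - 56)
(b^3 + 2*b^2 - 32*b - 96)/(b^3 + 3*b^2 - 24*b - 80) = (b - 6)/(b - 5)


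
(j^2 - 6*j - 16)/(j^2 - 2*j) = (j^2 - 6*j - 16)/(j*(j - 2))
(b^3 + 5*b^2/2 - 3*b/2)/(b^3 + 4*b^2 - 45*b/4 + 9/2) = 2*b*(b + 3)/(2*b^2 + 9*b - 18)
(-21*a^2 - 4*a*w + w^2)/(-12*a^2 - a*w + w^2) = (-7*a + w)/(-4*a + w)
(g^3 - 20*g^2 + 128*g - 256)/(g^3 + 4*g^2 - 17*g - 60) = (g^2 - 16*g + 64)/(g^2 + 8*g + 15)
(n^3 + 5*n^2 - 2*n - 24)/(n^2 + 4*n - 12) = (n^2 + 7*n + 12)/(n + 6)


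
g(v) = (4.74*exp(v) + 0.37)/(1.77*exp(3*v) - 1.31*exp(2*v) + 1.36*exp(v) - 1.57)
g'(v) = (4.74*exp(v) + 0.37)*(-5.31*exp(3*v) + 2.62*exp(2*v) - 1.36*exp(v))/(1.77*exp(3*v) - 1.31*exp(2*v) + 1.36*exp(v) - 1.57)^2 + 4.74*exp(v)/(1.77*exp(3*v) - 1.31*exp(2*v) + 1.36*exp(v) - 1.57)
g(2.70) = 0.01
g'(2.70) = -0.03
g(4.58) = 0.00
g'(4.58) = -0.00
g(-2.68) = -0.47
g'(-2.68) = -0.25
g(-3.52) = -0.33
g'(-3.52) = -0.10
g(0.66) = 1.06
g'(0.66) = -2.68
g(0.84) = 0.69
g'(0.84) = -1.62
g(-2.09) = -0.67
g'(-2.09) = -0.48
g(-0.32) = -6.40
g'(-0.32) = -23.40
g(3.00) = 0.01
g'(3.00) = -0.01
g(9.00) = 0.00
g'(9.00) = 0.00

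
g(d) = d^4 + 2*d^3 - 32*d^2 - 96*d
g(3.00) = -441.00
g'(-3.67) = 21.97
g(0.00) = 0.00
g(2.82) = -417.10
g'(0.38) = -119.23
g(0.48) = -53.18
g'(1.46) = -164.20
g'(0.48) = -124.90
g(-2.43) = 50.49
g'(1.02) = -150.79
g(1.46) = -197.60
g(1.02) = -128.01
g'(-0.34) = -73.70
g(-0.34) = 28.88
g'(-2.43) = 37.55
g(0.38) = -40.97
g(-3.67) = 3.86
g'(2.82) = -139.06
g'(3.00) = -126.00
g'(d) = 4*d^3 + 6*d^2 - 64*d - 96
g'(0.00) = -96.00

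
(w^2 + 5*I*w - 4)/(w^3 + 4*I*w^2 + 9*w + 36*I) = (w + I)/(w^2 + 9)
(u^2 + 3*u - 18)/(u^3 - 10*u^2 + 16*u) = (u^2 + 3*u - 18)/(u*(u^2 - 10*u + 16))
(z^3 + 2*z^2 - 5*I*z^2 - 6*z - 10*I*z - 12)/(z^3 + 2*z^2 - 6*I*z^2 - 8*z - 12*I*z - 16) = (z - 3*I)/(z - 4*I)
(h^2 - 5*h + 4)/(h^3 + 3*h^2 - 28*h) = (h - 1)/(h*(h + 7))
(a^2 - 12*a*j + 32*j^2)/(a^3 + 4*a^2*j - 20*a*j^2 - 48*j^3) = (a - 8*j)/(a^2 + 8*a*j + 12*j^2)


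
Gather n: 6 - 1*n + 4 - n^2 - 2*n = -n^2 - 3*n + 10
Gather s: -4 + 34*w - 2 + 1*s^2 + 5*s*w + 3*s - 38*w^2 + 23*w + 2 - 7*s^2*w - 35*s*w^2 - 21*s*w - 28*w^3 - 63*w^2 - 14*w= s^2*(1 - 7*w) + s*(-35*w^2 - 16*w + 3) - 28*w^3 - 101*w^2 + 43*w - 4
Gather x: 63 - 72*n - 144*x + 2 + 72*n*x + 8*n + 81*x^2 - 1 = -64*n + 81*x^2 + x*(72*n - 144) + 64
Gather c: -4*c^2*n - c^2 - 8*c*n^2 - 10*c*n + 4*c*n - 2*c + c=c^2*(-4*n - 1) + c*(-8*n^2 - 6*n - 1)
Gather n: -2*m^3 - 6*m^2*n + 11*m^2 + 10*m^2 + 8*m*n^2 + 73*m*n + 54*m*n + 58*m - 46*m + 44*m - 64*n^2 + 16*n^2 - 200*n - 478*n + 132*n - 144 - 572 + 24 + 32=-2*m^3 + 21*m^2 + 56*m + n^2*(8*m - 48) + n*(-6*m^2 + 127*m - 546) - 660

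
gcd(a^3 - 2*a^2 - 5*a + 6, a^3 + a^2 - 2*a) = a^2 + a - 2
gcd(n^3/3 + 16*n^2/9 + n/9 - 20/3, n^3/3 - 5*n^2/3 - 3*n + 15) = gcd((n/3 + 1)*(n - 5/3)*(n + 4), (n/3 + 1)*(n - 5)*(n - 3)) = n + 3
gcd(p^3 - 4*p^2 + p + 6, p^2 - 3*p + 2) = p - 2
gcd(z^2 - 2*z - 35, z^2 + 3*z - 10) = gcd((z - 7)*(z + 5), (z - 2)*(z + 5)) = z + 5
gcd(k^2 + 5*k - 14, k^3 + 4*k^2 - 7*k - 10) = k - 2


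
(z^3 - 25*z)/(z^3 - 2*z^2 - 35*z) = (z - 5)/(z - 7)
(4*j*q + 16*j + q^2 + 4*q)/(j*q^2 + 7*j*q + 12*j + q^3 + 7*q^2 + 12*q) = (4*j + q)/(j*q + 3*j + q^2 + 3*q)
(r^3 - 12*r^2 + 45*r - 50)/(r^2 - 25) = (r^2 - 7*r + 10)/(r + 5)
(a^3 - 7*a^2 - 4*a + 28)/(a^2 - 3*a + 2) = (a^2 - 5*a - 14)/(a - 1)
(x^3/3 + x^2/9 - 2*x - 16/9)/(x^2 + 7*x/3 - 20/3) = (3*x^3 + x^2 - 18*x - 16)/(3*(3*x^2 + 7*x - 20))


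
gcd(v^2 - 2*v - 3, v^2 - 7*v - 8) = v + 1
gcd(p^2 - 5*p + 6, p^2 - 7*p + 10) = p - 2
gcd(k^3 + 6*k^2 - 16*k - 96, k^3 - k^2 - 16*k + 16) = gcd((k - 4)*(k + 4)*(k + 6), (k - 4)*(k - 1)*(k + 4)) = k^2 - 16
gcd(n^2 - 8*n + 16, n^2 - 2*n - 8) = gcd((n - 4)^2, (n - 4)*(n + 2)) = n - 4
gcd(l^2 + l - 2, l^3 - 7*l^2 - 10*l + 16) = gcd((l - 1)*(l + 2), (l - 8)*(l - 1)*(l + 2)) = l^2 + l - 2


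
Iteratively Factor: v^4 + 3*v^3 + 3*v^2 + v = (v + 1)*(v^3 + 2*v^2 + v) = (v + 1)^2*(v^2 + v) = v*(v + 1)^2*(v + 1)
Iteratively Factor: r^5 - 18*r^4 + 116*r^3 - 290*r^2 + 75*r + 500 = (r - 5)*(r^4 - 13*r^3 + 51*r^2 - 35*r - 100) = (r - 5)*(r - 4)*(r^3 - 9*r^2 + 15*r + 25) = (r - 5)^2*(r - 4)*(r^2 - 4*r - 5) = (r - 5)^2*(r - 4)*(r + 1)*(r - 5)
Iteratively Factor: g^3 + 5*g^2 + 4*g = (g)*(g^2 + 5*g + 4) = g*(g + 1)*(g + 4)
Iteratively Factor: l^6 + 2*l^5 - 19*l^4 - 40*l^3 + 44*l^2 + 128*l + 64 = (l + 1)*(l^5 + l^4 - 20*l^3 - 20*l^2 + 64*l + 64) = (l + 1)*(l + 2)*(l^4 - l^3 - 18*l^2 + 16*l + 32) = (l + 1)^2*(l + 2)*(l^3 - 2*l^2 - 16*l + 32) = (l - 2)*(l + 1)^2*(l + 2)*(l^2 - 16) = (l - 4)*(l - 2)*(l + 1)^2*(l + 2)*(l + 4)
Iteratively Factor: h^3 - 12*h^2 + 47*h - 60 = (h - 4)*(h^2 - 8*h + 15) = (h - 4)*(h - 3)*(h - 5)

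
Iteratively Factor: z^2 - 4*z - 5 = (z + 1)*(z - 5)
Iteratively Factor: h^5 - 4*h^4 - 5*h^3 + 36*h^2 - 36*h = (h + 3)*(h^4 - 7*h^3 + 16*h^2 - 12*h) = (h - 3)*(h + 3)*(h^3 - 4*h^2 + 4*h) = h*(h - 3)*(h + 3)*(h^2 - 4*h + 4) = h*(h - 3)*(h - 2)*(h + 3)*(h - 2)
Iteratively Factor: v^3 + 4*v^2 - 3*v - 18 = (v + 3)*(v^2 + v - 6) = (v + 3)^2*(v - 2)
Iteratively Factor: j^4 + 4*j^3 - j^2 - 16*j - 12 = (j + 2)*(j^3 + 2*j^2 - 5*j - 6) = (j + 1)*(j + 2)*(j^2 + j - 6) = (j + 1)*(j + 2)*(j + 3)*(j - 2)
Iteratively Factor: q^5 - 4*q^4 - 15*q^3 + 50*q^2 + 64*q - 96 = (q + 3)*(q^4 - 7*q^3 + 6*q^2 + 32*q - 32) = (q + 2)*(q + 3)*(q^3 - 9*q^2 + 24*q - 16) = (q - 1)*(q + 2)*(q + 3)*(q^2 - 8*q + 16) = (q - 4)*(q - 1)*(q + 2)*(q + 3)*(q - 4)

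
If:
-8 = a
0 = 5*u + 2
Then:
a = -8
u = -2/5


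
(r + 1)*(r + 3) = r^2 + 4*r + 3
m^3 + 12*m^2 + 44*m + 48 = (m + 2)*(m + 4)*(m + 6)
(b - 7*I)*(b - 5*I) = b^2 - 12*I*b - 35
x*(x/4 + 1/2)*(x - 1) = x^3/4 + x^2/4 - x/2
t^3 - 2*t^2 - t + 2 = (t - 2)*(t - 1)*(t + 1)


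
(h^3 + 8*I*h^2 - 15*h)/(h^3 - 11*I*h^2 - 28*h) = (-h^2 - 8*I*h + 15)/(-h^2 + 11*I*h + 28)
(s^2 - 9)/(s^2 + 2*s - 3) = (s - 3)/(s - 1)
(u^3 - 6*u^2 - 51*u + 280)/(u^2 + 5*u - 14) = (u^2 - 13*u + 40)/(u - 2)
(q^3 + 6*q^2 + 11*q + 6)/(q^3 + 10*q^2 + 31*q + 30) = (q + 1)/(q + 5)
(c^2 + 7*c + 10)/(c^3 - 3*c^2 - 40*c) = (c + 2)/(c*(c - 8))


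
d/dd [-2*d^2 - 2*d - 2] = -4*d - 2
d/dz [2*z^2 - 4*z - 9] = 4*z - 4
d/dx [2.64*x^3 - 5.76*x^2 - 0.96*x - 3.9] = 7.92*x^2 - 11.52*x - 0.96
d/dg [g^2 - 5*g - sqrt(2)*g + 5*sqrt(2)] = 2*g - 5 - sqrt(2)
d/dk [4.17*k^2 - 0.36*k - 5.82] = 8.34*k - 0.36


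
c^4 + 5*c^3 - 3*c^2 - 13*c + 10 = (c - 1)^2*(c + 2)*(c + 5)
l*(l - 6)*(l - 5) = l^3 - 11*l^2 + 30*l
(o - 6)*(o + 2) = o^2 - 4*o - 12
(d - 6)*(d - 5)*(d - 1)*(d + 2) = d^4 - 10*d^3 + 17*d^2 + 52*d - 60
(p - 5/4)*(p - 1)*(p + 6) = p^3 + 15*p^2/4 - 49*p/4 + 15/2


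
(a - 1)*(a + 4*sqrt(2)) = a^2 - a + 4*sqrt(2)*a - 4*sqrt(2)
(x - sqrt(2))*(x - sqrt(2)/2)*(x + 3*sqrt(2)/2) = x^3 - 7*x/2 + 3*sqrt(2)/2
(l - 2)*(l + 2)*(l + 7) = l^3 + 7*l^2 - 4*l - 28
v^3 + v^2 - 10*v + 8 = (v - 2)*(v - 1)*(v + 4)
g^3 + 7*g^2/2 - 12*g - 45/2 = (g - 3)*(g + 3/2)*(g + 5)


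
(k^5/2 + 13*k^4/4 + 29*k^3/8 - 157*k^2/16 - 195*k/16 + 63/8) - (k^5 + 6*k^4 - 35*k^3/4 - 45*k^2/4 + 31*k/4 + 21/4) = -k^5/2 - 11*k^4/4 + 99*k^3/8 + 23*k^2/16 - 319*k/16 + 21/8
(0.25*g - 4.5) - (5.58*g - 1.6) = -5.33*g - 2.9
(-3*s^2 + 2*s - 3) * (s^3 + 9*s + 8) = -3*s^5 + 2*s^4 - 30*s^3 - 6*s^2 - 11*s - 24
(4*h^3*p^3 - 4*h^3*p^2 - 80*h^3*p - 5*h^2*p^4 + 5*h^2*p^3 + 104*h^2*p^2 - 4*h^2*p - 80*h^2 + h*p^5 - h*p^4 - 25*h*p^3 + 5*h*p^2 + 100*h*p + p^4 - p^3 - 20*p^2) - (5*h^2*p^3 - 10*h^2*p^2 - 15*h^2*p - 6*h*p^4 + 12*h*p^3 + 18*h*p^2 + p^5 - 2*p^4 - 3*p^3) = 4*h^3*p^3 - 4*h^3*p^2 - 80*h^3*p - 5*h^2*p^4 + 114*h^2*p^2 + 11*h^2*p - 80*h^2 + h*p^5 + 5*h*p^4 - 37*h*p^3 - 13*h*p^2 + 100*h*p - p^5 + 3*p^4 + 2*p^3 - 20*p^2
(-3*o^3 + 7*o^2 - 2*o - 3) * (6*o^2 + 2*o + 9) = -18*o^5 + 36*o^4 - 25*o^3 + 41*o^2 - 24*o - 27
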